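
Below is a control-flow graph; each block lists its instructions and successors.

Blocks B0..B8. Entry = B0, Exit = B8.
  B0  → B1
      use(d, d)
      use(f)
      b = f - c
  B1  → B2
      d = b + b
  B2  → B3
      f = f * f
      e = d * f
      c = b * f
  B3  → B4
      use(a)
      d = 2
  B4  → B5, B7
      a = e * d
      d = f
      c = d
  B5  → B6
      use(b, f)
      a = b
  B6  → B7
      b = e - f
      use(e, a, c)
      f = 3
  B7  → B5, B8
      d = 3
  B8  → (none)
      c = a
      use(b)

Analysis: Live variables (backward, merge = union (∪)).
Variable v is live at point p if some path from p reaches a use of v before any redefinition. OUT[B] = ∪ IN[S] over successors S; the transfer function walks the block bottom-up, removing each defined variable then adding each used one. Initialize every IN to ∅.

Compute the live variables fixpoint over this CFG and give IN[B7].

Answer: {a, b, c, e, f}

Working:
Converged values:
  B0:   IN={a, c, d, f}   OUT={a, b, f}
  B1:   IN={a, b, f}   OUT={a, b, d, f}
  B2:   IN={a, b, d, f}   OUT={a, b, e, f}
  B3:   IN={a, b, e, f}   OUT={b, d, e, f}
  B4:   IN={b, d, e, f}   OUT={a, b, c, e, f}
  B5:   IN={b, c, e, f}   OUT={a, c, e, f}
  B6:   IN={a, c, e, f}   OUT={a, b, c, e, f}
  B7:   IN={a, b, c, e, f}   OUT={a, b, c, e, f}
  B8:   IN={a, b}   OUT={}

Merge at B7: OUT[B7] = IN[B5] ⊔ IN[B8] = {a, b, c, e, f}
Applying B7's transfer function to that OUT value gives IN[B7] (row B7 above).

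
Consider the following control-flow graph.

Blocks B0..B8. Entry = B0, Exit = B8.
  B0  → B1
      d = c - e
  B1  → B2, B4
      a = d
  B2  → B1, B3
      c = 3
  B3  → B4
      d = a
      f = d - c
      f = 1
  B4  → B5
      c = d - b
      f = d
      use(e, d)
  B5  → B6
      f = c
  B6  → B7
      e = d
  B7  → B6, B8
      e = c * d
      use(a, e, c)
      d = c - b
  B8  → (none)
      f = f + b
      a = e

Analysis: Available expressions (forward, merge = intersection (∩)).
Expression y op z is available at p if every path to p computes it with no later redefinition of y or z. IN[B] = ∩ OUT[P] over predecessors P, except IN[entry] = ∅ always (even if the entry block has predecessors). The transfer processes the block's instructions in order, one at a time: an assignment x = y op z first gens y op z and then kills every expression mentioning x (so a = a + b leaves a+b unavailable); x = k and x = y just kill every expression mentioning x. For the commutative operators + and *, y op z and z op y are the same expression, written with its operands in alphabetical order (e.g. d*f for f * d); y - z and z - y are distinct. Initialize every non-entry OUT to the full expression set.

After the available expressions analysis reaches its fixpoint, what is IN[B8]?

Answer: {c-b}

Derivation:
Per-block solution:
  B0:   IN={}   OUT={c-e}
  B1:   IN={}   OUT={}
  B2:   IN={}   OUT={}
  B3:   IN={}   OUT={d-c}
  B4:   IN={}   OUT={d-b}
  B5:   IN={d-b}   OUT={d-b}
  B6:   IN={}   OUT={}
  B7:   IN={}   OUT={c-b}
  B8:   IN={c-b}   OUT={c-b}

Merge at B8: IN[B8] = OUT[B7] = {c-b}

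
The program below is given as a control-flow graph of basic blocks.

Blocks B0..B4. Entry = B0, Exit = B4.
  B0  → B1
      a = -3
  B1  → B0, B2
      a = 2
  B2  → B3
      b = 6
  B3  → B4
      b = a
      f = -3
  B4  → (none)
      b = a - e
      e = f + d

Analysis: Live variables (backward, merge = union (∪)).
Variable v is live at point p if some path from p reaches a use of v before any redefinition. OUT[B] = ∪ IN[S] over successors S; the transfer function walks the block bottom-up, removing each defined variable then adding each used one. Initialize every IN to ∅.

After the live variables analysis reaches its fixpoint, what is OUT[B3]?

Answer: {a, d, e, f}

Derivation:
Converged values:
  B0:  IN={d, e}  OUT={d, e}
  B1:  IN={d, e}  OUT={a, d, e}
  B2:  IN={a, d, e}  OUT={a, d, e}
  B3:  IN={a, d, e}  OUT={a, d, e, f}
  B4:  IN={a, d, e, f}  OUT={}

Merge at B3: OUT[B3] = IN[B4] = {a, d, e, f}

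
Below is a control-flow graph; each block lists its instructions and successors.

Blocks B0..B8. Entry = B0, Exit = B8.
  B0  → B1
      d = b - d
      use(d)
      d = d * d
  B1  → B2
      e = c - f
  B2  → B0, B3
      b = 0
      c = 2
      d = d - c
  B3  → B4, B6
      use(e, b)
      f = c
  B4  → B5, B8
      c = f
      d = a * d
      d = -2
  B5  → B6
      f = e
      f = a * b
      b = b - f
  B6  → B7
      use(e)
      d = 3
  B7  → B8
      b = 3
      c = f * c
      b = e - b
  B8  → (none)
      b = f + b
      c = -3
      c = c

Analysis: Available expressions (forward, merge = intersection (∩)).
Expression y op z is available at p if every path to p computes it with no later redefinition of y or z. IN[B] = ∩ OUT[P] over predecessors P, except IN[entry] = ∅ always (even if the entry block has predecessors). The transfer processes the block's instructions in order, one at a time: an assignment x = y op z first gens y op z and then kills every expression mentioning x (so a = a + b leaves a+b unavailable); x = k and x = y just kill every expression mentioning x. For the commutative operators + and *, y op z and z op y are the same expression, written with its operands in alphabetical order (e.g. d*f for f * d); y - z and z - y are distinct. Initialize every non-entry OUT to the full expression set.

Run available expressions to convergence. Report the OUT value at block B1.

Answer: {c-f}

Trace:
Per-block solution:
  B0:   IN={}   OUT={}
  B1:   IN={}   OUT={c-f}
  B2:   IN={c-f}   OUT={}
  B3:   IN={}   OUT={}
  B4:   IN={}   OUT={}
  B5:   IN={}   OUT={}
  B6:   IN={}   OUT={}
  B7:   IN={}   OUT={}
  B8:   IN={}   OUT={}

Merge at B1: IN[B1] = OUT[B0] = {}
Applying B1's transfer function to that IN value gives OUT[B1] (row B1 above).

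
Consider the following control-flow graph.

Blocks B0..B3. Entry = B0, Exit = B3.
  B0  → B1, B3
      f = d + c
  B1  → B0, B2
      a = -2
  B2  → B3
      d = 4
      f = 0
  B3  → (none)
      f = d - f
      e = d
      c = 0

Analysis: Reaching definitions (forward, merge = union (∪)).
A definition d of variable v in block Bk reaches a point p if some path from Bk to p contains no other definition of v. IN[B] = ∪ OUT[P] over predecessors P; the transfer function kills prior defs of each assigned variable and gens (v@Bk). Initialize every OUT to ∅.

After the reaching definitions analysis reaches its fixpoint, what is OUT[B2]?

Answer: {a@B1, d@B2, f@B2}

Working:
Per-block solution:
  B0: | IN={a@B1, f@B0} | OUT={a@B1, f@B0}
  B1: | IN={a@B1, f@B0} | OUT={a@B1, f@B0}
  B2: | IN={a@B1, f@B0} | OUT={a@B1, d@B2, f@B2}
  B3: | IN={a@B1, d@B2, f@B0, f@B2} | OUT={a@B1, c@B3, d@B2, e@B3, f@B3}

Merge at B2: IN[B2] = OUT[B1] = {a@B1, f@B0}
Applying B2's transfer function to that IN value gives OUT[B2] (row B2 above).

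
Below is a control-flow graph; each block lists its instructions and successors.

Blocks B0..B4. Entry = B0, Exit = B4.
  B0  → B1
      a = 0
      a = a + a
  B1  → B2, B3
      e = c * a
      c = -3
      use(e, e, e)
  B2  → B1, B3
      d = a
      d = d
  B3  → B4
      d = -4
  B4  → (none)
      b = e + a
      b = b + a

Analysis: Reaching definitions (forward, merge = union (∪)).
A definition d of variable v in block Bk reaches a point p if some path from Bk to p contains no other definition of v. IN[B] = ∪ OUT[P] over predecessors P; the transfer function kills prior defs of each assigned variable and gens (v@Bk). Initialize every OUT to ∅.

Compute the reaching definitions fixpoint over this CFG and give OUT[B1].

Per-block solution:
  B0:  IN={}  OUT={a@B0}
  B1:  IN={a@B0, c@B1, d@B2, e@B1}  OUT={a@B0, c@B1, d@B2, e@B1}
  B2:  IN={a@B0, c@B1, d@B2, e@B1}  OUT={a@B0, c@B1, d@B2, e@B1}
  B3:  IN={a@B0, c@B1, d@B2, e@B1}  OUT={a@B0, c@B1, d@B3, e@B1}
  B4:  IN={a@B0, c@B1, d@B3, e@B1}  OUT={a@B0, b@B4, c@B1, d@B3, e@B1}

Merge at B1: IN[B1] = OUT[B0] ⊔ OUT[B2] = {a@B0, c@B1, d@B2, e@B1}
Applying B1's transfer function to that IN value gives OUT[B1] (row B1 above).

Answer: {a@B0, c@B1, d@B2, e@B1}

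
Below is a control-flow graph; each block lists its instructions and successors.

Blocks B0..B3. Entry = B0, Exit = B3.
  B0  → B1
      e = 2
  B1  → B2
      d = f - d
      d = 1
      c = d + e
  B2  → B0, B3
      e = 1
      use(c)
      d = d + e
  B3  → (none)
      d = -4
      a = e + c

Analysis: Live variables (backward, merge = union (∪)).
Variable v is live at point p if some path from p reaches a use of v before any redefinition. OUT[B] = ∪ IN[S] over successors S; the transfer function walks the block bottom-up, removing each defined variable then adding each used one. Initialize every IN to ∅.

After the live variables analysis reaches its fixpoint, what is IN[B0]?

Converged values:
  B0:  IN={d, f}  OUT={d, e, f}
  B1:  IN={d, e, f}  OUT={c, d, f}
  B2:  IN={c, d, f}  OUT={c, d, e, f}
  B3:  IN={c, e}  OUT={}

Merge at B0: OUT[B0] = IN[B1] = {d, e, f}
Applying B0's transfer function to that OUT value gives IN[B0] (row B0 above).

Answer: {d, f}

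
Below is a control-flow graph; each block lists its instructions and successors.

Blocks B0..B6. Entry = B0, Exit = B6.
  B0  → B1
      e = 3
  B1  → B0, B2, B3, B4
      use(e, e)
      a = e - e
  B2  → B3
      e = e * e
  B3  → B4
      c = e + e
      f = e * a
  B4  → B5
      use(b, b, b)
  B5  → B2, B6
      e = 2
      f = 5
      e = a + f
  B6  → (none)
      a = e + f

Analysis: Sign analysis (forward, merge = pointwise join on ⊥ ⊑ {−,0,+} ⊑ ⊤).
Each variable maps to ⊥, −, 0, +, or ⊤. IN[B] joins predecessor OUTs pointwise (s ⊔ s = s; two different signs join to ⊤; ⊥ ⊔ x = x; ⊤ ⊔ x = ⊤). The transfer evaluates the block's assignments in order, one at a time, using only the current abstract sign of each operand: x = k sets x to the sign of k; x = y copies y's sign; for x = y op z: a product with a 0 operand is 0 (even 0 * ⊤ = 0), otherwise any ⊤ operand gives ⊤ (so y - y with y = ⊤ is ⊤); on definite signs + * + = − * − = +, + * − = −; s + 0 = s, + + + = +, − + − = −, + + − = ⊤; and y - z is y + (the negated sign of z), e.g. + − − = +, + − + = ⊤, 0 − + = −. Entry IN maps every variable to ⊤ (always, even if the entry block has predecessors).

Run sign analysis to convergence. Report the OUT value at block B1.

Answer: {a: ⊤, b: ⊤, c: ⊤, d: ⊤, e: +, f: ⊤}

Derivation:
Converged values:
  B0:   IN=(all ⊤)   OUT={e:+; rest ⊤}
  B1:   IN={e:+; rest ⊤}   OUT={e:+; rest ⊤}
  B2:   IN=(all ⊤)   OUT=(all ⊤)
  B3:   IN=(all ⊤)   OUT=(all ⊤)
  B4:   IN=(all ⊤)   OUT=(all ⊤)
  B5:   IN=(all ⊤)   OUT={f:+; rest ⊤}
  B6:   IN={f:+; rest ⊤}   OUT={f:+; rest ⊤}

Merge at B1: IN[B1] = OUT[B0] = {a: ⊤, b: ⊤, c: ⊤, d: ⊤, e: +, f: ⊤}
Applying B1's transfer function to that IN value gives OUT[B1] (row B1 above).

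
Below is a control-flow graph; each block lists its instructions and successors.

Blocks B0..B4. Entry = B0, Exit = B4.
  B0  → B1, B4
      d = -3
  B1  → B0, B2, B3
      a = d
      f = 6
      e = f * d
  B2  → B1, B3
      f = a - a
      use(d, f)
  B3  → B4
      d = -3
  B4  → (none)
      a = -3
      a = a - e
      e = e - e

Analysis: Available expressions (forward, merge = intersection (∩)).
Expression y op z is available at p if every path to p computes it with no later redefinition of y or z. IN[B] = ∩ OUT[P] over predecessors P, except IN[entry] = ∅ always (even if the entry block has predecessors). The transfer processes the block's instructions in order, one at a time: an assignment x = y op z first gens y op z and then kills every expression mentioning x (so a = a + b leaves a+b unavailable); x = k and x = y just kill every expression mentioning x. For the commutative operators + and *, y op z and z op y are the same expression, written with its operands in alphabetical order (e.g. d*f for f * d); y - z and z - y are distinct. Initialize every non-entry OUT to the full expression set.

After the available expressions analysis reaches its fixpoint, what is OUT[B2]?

Converged values:
  B0:   IN={}   OUT={}
  B1:   IN={}   OUT={d*f}
  B2:   IN={d*f}   OUT={a-a}
  B3:   IN={}   OUT={}
  B4:   IN={}   OUT={}

Merge at B2: IN[B2] = OUT[B1] = {d*f}
Applying B2's transfer function to that IN value gives OUT[B2] (row B2 above).

Answer: {a-a}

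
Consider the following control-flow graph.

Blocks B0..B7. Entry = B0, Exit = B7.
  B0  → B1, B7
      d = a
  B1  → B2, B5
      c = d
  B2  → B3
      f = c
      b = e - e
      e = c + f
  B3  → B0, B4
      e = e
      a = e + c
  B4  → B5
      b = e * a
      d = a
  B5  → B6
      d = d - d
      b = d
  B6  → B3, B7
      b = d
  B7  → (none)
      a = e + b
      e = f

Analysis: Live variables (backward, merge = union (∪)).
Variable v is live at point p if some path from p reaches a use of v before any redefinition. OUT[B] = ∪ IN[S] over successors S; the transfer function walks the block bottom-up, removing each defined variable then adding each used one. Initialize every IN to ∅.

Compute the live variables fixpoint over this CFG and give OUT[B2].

Answer: {b, c, e, f}

Trace:
Converged values:
  B0: | IN={a, b, e, f} | OUT={b, d, e, f}
  B1: | IN={d, e, f} | OUT={c, d, e, f}
  B2: | IN={c, e} | OUT={b, c, e, f}
  B3: | IN={b, c, e, f} | OUT={a, b, c, e, f}
  B4: | IN={a, c, e, f} | OUT={c, d, e, f}
  B5: | IN={c, d, e, f} | OUT={c, d, e, f}
  B6: | IN={c, d, e, f} | OUT={b, c, e, f}
  B7: | IN={b, e, f} | OUT={}

Merge at B2: OUT[B2] = IN[B3] = {b, c, e, f}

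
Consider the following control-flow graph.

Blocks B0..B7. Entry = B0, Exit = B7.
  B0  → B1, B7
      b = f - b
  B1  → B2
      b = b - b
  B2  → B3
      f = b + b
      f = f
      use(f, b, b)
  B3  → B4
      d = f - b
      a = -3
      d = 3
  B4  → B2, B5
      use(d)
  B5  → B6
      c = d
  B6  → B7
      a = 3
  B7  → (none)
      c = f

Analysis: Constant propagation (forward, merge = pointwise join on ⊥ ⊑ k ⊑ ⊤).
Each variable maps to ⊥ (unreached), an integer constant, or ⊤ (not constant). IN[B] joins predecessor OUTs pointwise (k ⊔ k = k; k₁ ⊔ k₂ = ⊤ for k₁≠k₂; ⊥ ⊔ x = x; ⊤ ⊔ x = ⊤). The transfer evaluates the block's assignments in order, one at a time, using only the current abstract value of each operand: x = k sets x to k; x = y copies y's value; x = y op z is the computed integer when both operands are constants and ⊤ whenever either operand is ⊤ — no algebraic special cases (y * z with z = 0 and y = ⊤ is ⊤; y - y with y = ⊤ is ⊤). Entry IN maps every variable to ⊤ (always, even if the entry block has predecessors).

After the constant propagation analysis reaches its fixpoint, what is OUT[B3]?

Per-block solution:
  B0:  IN=(all ⊤)  OUT=(all ⊤)
  B1:  IN=(all ⊤)  OUT=(all ⊤)
  B2:  IN=(all ⊤)  OUT=(all ⊤)
  B3:  IN=(all ⊤)  OUT={a:-3, d:3; rest ⊤}
  B4:  IN={a:-3, d:3; rest ⊤}  OUT={a:-3, d:3; rest ⊤}
  B5:  IN={a:-3, d:3; rest ⊤}  OUT={a:-3, c:3, d:3; rest ⊤}
  B6:  IN={a:-3, c:3, d:3; rest ⊤}  OUT={a:3, c:3, d:3; rest ⊤}
  B7:  IN=(all ⊤)  OUT=(all ⊤)

Merge at B3: IN[B3] = OUT[B2] = {a: ⊤, b: ⊤, c: ⊤, d: ⊤, e: ⊤, f: ⊤}
Applying B3's transfer function to that IN value gives OUT[B3] (row B3 above).

Answer: {a: -3, b: ⊤, c: ⊤, d: 3, e: ⊤, f: ⊤}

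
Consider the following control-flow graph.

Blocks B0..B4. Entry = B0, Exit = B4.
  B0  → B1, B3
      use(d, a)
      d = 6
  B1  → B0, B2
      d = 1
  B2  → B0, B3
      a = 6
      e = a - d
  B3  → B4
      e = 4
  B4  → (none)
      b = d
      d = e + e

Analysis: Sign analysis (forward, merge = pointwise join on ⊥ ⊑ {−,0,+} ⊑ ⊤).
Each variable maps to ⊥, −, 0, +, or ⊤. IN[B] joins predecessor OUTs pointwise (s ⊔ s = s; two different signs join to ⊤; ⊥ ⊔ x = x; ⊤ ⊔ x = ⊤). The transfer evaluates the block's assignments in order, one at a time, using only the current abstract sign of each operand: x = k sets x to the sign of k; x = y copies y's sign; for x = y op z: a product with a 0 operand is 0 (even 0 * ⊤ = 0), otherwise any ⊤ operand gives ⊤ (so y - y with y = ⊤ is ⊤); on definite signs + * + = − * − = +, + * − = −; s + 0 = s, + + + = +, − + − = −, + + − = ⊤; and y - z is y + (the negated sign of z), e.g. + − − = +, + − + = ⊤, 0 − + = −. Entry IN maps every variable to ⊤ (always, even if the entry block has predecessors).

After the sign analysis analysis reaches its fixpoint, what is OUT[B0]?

Fixpoint table:
  B0: | IN=(all ⊤) | OUT={d:+; rest ⊤}
  B1: | IN={d:+; rest ⊤} | OUT={d:+; rest ⊤}
  B2: | IN={d:+; rest ⊤} | OUT={a:+, d:+; rest ⊤}
  B3: | IN={d:+; rest ⊤} | OUT={d:+, e:+; rest ⊤}
  B4: | IN={d:+, e:+; rest ⊤} | OUT={b:+, d:+, e:+; rest ⊤}

Merge at B0 (entry node, so the boundary value (all ⊤) is joined with the incoming edge(s)): IN[B0] = (all ⊤) ⊔ OUT[B1] ⊔ OUT[B2] = {a: ⊤, b: ⊤, c: ⊤, d: ⊤, e: ⊤, f: ⊤}
Applying B0's transfer function to that IN value gives OUT[B0] (row B0 above).

Answer: {a: ⊤, b: ⊤, c: ⊤, d: +, e: ⊤, f: ⊤}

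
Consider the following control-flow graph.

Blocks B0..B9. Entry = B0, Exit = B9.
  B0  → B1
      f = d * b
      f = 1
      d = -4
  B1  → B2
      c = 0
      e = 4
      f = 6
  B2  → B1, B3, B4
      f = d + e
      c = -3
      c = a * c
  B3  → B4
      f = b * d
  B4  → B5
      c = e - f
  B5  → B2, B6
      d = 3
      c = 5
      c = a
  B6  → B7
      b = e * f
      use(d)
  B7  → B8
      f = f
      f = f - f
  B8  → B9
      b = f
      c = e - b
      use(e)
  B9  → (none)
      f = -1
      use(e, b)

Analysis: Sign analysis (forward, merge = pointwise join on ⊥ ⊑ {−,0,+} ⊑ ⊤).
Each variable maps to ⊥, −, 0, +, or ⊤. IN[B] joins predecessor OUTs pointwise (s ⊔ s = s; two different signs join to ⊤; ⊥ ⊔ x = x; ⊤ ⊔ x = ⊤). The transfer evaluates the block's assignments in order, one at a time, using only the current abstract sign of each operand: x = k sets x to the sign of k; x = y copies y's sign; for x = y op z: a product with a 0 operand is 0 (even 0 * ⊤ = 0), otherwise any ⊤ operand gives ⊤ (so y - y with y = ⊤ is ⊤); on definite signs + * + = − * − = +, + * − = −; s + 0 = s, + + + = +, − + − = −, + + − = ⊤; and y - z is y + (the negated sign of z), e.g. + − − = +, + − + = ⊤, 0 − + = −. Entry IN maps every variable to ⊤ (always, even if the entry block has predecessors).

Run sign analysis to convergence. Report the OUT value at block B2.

Answer: {a: ⊤, b: ⊤, c: ⊤, d: ⊤, e: +, f: ⊤}

Working:
Fixpoint table:
  B0:   IN=(all ⊤)   OUT={d:-, f:+; rest ⊤}
  B1:   IN=(all ⊤)   OUT={c:0, e:+, f:+; rest ⊤}
  B2:   IN={e:+; rest ⊤}   OUT={e:+; rest ⊤}
  B3:   IN={e:+; rest ⊤}   OUT={e:+; rest ⊤}
  B4:   IN={e:+; rest ⊤}   OUT={e:+; rest ⊤}
  B5:   IN={e:+; rest ⊤}   OUT={d:+, e:+; rest ⊤}
  B6:   IN={d:+, e:+; rest ⊤}   OUT={d:+, e:+; rest ⊤}
  B7:   IN={d:+, e:+; rest ⊤}   OUT={d:+, e:+; rest ⊤}
  B8:   IN={d:+, e:+; rest ⊤}   OUT={d:+, e:+; rest ⊤}
  B9:   IN={d:+, e:+; rest ⊤}   OUT={d:+, e:+, f:-; rest ⊤}

Merge at B2: IN[B2] = OUT[B1] ⊔ OUT[B5] = {a: ⊤, b: ⊤, c: ⊤, d: ⊤, e: +, f: ⊤}
Applying B2's transfer function to that IN value gives OUT[B2] (row B2 above).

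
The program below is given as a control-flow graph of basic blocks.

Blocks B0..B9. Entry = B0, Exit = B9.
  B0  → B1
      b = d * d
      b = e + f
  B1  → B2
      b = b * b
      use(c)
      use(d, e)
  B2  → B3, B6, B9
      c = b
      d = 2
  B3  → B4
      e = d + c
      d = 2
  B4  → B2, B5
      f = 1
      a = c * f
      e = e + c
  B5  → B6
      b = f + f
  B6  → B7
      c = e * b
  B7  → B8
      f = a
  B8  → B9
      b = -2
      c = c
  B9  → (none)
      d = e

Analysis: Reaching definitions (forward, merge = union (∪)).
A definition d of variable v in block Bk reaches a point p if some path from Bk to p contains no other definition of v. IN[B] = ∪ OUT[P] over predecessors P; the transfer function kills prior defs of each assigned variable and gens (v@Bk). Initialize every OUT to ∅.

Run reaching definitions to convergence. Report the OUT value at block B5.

Answer: {a@B4, b@B5, c@B2, d@B3, e@B4, f@B4}

Working:
Per-block solution:
  B0:  IN={}  OUT={b@B0}
  B1:  IN={b@B0}  OUT={b@B1}
  B2:  IN={a@B4, b@B1, c@B2, d@B3, e@B4, f@B4}  OUT={a@B4, b@B1, c@B2, d@B2, e@B4, f@B4}
  B3:  IN={a@B4, b@B1, c@B2, d@B2, e@B4, f@B4}  OUT={a@B4, b@B1, c@B2, d@B3, e@B3, f@B4}
  B4:  IN={a@B4, b@B1, c@B2, d@B3, e@B3, f@B4}  OUT={a@B4, b@B1, c@B2, d@B3, e@B4, f@B4}
  B5:  IN={a@B4, b@B1, c@B2, d@B3, e@B4, f@B4}  OUT={a@B4, b@B5, c@B2, d@B3, e@B4, f@B4}
  B6:  IN={a@B4, b@B1, b@B5, c@B2, d@B2, d@B3, e@B4, f@B4}  OUT={a@B4, b@B1, b@B5, c@B6, d@B2, d@B3, e@B4, f@B4}
  B7:  IN={a@B4, b@B1, b@B5, c@B6, d@B2, d@B3, e@B4, f@B4}  OUT={a@B4, b@B1, b@B5, c@B6, d@B2, d@B3, e@B4, f@B7}
  B8:  IN={a@B4, b@B1, b@B5, c@B6, d@B2, d@B3, e@B4, f@B7}  OUT={a@B4, b@B8, c@B8, d@B2, d@B3, e@B4, f@B7}
  B9:  IN={a@B4, b@B1, b@B8, c@B2, c@B8, d@B2, d@B3, e@B4, f@B4, f@B7}  OUT={a@B4, b@B1, b@B8, c@B2, c@B8, d@B9, e@B4, f@B4, f@B7}

Merge at B5: IN[B5] = OUT[B4] = {a@B4, b@B1, c@B2, d@B3, e@B4, f@B4}
Applying B5's transfer function to that IN value gives OUT[B5] (row B5 above).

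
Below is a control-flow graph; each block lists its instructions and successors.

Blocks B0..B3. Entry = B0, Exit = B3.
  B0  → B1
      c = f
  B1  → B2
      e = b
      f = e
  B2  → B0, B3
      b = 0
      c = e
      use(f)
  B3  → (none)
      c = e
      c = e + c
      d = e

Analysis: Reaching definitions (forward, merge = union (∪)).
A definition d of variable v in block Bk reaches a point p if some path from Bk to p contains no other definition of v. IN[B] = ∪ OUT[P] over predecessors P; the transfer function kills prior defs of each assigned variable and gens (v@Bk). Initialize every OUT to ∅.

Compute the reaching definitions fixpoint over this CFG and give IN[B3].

Per-block solution:
  B0: | IN={b@B2, c@B2, e@B1, f@B1} | OUT={b@B2, c@B0, e@B1, f@B1}
  B1: | IN={b@B2, c@B0, e@B1, f@B1} | OUT={b@B2, c@B0, e@B1, f@B1}
  B2: | IN={b@B2, c@B0, e@B1, f@B1} | OUT={b@B2, c@B2, e@B1, f@B1}
  B3: | IN={b@B2, c@B2, e@B1, f@B1} | OUT={b@B2, c@B3, d@B3, e@B1, f@B1}

Merge at B3: IN[B3] = OUT[B2] = {b@B2, c@B2, e@B1, f@B1}

Answer: {b@B2, c@B2, e@B1, f@B1}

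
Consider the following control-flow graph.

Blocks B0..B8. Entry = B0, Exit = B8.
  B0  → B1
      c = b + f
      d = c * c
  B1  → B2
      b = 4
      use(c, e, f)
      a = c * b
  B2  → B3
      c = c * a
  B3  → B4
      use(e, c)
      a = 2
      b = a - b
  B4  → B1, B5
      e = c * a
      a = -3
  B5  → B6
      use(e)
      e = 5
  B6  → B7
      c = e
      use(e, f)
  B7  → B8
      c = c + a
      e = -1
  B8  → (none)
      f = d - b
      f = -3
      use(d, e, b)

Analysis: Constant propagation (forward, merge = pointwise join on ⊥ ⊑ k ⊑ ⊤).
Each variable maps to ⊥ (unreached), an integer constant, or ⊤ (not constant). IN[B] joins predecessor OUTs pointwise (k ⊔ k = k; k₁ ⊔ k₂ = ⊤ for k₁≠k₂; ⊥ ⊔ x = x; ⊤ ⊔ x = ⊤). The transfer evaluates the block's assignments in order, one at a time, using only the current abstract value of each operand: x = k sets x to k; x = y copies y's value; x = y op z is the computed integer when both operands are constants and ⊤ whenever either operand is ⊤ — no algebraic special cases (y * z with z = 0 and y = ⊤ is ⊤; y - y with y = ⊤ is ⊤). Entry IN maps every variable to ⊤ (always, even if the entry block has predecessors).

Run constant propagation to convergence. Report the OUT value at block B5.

Answer: {a: -3, b: -2, c: ⊤, d: ⊤, e: 5, f: ⊤}

Working:
Converged values:
  B0:  IN=(all ⊤)  OUT=(all ⊤)
  B1:  IN=(all ⊤)  OUT={b:4; rest ⊤}
  B2:  IN={b:4; rest ⊤}  OUT={b:4; rest ⊤}
  B3:  IN={b:4; rest ⊤}  OUT={a:2, b:-2; rest ⊤}
  B4:  IN={a:2, b:-2; rest ⊤}  OUT={a:-3, b:-2; rest ⊤}
  B5:  IN={a:-3, b:-2; rest ⊤}  OUT={a:-3, b:-2, e:5; rest ⊤}
  B6:  IN={a:-3, b:-2, e:5; rest ⊤}  OUT={a:-3, b:-2, c:5, e:5; rest ⊤}
  B7:  IN={a:-3, b:-2, c:5, e:5; rest ⊤}  OUT={a:-3, b:-2, c:2, e:-1; rest ⊤}
  B8:  IN={a:-3, b:-2, c:2, e:-1; rest ⊤}  OUT={a:-3, b:-2, c:2, e:-1, f:-3; rest ⊤}

Merge at B5: IN[B5] = OUT[B4] = {a: -3, b: -2, c: ⊤, d: ⊤, e: ⊤, f: ⊤}
Applying B5's transfer function to that IN value gives OUT[B5] (row B5 above).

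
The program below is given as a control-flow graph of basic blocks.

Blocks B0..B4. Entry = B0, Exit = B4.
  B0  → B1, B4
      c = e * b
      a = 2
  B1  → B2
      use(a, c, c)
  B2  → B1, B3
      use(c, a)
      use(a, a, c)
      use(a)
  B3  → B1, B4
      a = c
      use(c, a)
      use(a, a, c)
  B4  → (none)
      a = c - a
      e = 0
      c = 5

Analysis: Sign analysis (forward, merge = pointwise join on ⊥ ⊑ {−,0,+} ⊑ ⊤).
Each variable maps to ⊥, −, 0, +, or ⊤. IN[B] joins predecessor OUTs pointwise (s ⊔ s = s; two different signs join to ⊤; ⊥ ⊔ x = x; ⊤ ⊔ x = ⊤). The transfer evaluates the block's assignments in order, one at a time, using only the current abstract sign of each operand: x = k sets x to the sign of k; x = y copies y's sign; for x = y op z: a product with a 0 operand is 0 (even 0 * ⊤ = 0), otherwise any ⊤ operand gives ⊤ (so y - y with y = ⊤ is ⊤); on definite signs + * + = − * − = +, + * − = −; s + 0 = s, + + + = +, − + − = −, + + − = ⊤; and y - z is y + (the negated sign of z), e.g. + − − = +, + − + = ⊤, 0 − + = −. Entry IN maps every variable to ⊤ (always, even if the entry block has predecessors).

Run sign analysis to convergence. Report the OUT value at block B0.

Fixpoint table:
  B0:   IN=(all ⊤)   OUT={a:+; rest ⊤}
  B1:   IN=(all ⊤)   OUT=(all ⊤)
  B2:   IN=(all ⊤)   OUT=(all ⊤)
  B3:   IN=(all ⊤)   OUT=(all ⊤)
  B4:   IN=(all ⊤)   OUT={c:+, e:0; rest ⊤}

B0 is the boundary node: IN[B0] = {a: ⊤, b: ⊤, c: ⊤, d: ⊤, e: ⊤, f: ⊤}
Applying B0's transfer function to that IN value gives OUT[B0] (row B0 above).

Answer: {a: +, b: ⊤, c: ⊤, d: ⊤, e: ⊤, f: ⊤}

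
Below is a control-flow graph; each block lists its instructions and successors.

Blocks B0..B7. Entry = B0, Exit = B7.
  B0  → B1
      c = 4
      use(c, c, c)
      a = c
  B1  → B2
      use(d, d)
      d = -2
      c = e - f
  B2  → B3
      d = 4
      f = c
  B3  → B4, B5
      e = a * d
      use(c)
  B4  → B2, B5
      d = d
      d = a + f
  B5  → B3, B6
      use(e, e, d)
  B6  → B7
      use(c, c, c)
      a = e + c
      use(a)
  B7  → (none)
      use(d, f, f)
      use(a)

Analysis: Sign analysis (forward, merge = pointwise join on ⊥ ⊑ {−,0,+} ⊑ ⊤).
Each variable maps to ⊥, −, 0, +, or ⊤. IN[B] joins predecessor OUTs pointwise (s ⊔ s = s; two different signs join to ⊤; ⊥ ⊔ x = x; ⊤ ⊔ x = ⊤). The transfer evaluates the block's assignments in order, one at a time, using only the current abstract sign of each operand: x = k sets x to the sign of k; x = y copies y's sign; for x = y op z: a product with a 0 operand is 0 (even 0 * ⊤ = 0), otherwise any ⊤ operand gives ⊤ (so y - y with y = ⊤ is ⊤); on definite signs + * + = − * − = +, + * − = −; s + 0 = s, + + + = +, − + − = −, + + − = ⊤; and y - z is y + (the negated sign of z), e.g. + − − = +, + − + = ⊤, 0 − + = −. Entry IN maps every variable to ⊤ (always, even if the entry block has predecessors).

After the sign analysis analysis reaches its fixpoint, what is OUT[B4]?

Answer: {a: +, b: ⊤, c: ⊤, d: ⊤, e: ⊤, f: ⊤}

Derivation:
Converged values:
  B0:  IN=(all ⊤)  OUT={a:+, c:+; rest ⊤}
  B1:  IN={a:+, c:+; rest ⊤}  OUT={a:+, d:-; rest ⊤}
  B2:  IN={a:+; rest ⊤}  OUT={a:+, d:+; rest ⊤}
  B3:  IN={a:+; rest ⊤}  OUT={a:+; rest ⊤}
  B4:  IN={a:+; rest ⊤}  OUT={a:+; rest ⊤}
  B5:  IN={a:+; rest ⊤}  OUT={a:+; rest ⊤}
  B6:  IN={a:+; rest ⊤}  OUT=(all ⊤)
  B7:  IN=(all ⊤)  OUT=(all ⊤)

Merge at B4: IN[B4] = OUT[B3] = {a: +, b: ⊤, c: ⊤, d: ⊤, e: ⊤, f: ⊤}
Applying B4's transfer function to that IN value gives OUT[B4] (row B4 above).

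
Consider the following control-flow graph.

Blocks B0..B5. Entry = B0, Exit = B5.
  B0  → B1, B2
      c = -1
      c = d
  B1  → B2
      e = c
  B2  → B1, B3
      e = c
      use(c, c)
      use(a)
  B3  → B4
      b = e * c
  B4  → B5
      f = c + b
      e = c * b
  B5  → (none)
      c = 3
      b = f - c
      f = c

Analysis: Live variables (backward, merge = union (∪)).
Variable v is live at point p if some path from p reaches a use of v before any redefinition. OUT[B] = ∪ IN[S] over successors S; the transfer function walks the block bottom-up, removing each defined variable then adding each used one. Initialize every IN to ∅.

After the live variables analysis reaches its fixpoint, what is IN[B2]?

Answer: {a, c}

Derivation:
Per-block solution:
  B0: | IN={a, d} | OUT={a, c}
  B1: | IN={a, c} | OUT={a, c}
  B2: | IN={a, c} | OUT={a, c, e}
  B3: | IN={c, e} | OUT={b, c}
  B4: | IN={b, c} | OUT={f}
  B5: | IN={f} | OUT={}

Merge at B2: OUT[B2] = IN[B1] ⊔ IN[B3] = {a, c, e}
Applying B2's transfer function to that OUT value gives IN[B2] (row B2 above).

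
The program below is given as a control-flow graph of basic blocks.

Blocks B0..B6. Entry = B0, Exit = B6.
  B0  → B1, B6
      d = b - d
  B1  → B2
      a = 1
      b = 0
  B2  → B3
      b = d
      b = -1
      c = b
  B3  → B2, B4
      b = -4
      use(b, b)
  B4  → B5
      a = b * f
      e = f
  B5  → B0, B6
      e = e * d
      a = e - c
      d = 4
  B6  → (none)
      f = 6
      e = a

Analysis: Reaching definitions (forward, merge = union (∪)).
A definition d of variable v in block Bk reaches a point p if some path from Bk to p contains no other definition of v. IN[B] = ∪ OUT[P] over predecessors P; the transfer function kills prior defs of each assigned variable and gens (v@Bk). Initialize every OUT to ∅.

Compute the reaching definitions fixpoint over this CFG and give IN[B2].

Answer: {a@B1, b@B1, b@B3, c@B2, d@B0, e@B5}

Derivation:
Fixpoint table:
  B0: | IN={a@B5, b@B3, c@B2, d@B5, e@B5} | OUT={a@B5, b@B3, c@B2, d@B0, e@B5}
  B1: | IN={a@B5, b@B3, c@B2, d@B0, e@B5} | OUT={a@B1, b@B1, c@B2, d@B0, e@B5}
  B2: | IN={a@B1, b@B1, b@B3, c@B2, d@B0, e@B5} | OUT={a@B1, b@B2, c@B2, d@B0, e@B5}
  B3: | IN={a@B1, b@B2, c@B2, d@B0, e@B5} | OUT={a@B1, b@B3, c@B2, d@B0, e@B5}
  B4: | IN={a@B1, b@B3, c@B2, d@B0, e@B5} | OUT={a@B4, b@B3, c@B2, d@B0, e@B4}
  B5: | IN={a@B4, b@B3, c@B2, d@B0, e@B4} | OUT={a@B5, b@B3, c@B2, d@B5, e@B5}
  B6: | IN={a@B5, b@B3, c@B2, d@B0, d@B5, e@B5} | OUT={a@B5, b@B3, c@B2, d@B0, d@B5, e@B6, f@B6}

Merge at B2: IN[B2] = OUT[B1] ⊔ OUT[B3] = {a@B1, b@B1, b@B3, c@B2, d@B0, e@B5}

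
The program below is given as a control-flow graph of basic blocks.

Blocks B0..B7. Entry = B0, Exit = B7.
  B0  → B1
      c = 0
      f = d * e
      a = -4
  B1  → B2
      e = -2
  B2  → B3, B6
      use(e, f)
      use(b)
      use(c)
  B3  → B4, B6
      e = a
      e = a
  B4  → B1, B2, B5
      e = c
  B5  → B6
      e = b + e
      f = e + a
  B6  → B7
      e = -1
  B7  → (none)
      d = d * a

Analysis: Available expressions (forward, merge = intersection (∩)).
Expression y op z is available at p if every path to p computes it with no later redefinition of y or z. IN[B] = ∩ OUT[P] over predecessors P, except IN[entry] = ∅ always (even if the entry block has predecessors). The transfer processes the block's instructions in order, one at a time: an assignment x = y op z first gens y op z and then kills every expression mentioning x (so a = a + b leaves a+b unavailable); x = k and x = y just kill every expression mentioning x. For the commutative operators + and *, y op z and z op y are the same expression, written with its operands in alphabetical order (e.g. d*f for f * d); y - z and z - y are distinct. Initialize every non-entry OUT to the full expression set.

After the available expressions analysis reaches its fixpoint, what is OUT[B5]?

Answer: {a+e}

Derivation:
Per-block solution:
  B0:   IN={}   OUT={d*e}
  B1:   IN={}   OUT={}
  B2:   IN={}   OUT={}
  B3:   IN={}   OUT={}
  B4:   IN={}   OUT={}
  B5:   IN={}   OUT={a+e}
  B6:   IN={}   OUT={}
  B7:   IN={}   OUT={}

Merge at B5: IN[B5] = OUT[B4] = {}
Applying B5's transfer function to that IN value gives OUT[B5] (row B5 above).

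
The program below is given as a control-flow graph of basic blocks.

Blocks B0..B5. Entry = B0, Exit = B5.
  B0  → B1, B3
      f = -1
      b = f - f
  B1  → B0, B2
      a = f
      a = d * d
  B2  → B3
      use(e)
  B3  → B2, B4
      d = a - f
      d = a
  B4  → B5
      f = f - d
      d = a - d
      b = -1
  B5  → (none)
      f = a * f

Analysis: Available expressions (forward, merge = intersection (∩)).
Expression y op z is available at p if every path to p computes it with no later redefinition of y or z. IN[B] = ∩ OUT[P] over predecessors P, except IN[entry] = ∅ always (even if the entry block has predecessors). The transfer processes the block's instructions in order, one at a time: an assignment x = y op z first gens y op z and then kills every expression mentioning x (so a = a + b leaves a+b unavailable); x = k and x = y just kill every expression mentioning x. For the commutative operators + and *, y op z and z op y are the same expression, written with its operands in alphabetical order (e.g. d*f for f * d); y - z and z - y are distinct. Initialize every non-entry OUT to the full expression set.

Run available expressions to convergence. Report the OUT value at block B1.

Answer: {d*d, f-f}

Trace:
Per-block solution:
  B0: | IN={} | OUT={f-f}
  B1: | IN={f-f} | OUT={d*d, f-f}
  B2: | IN={f-f} | OUT={f-f}
  B3: | IN={f-f} | OUT={a-f, f-f}
  B4: | IN={a-f, f-f} | OUT={}
  B5: | IN={} | OUT={}

Merge at B1: IN[B1] = OUT[B0] = {f-f}
Applying B1's transfer function to that IN value gives OUT[B1] (row B1 above).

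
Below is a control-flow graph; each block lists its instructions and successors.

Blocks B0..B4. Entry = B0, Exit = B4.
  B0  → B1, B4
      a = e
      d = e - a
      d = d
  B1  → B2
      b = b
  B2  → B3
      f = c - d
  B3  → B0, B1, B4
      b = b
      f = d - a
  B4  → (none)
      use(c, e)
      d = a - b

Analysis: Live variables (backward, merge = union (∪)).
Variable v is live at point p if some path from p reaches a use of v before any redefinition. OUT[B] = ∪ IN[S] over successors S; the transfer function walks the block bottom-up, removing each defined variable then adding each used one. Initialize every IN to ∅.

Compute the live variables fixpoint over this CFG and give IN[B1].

Per-block solution:
  B0: | IN={b, c, e} | OUT={a, b, c, d, e}
  B1: | IN={a, b, c, d, e} | OUT={a, b, c, d, e}
  B2: | IN={a, b, c, d, e} | OUT={a, b, c, d, e}
  B3: | IN={a, b, c, d, e} | OUT={a, b, c, d, e}
  B4: | IN={a, b, c, e} | OUT={}

Merge at B1: OUT[B1] = IN[B2] = {a, b, c, d, e}
Applying B1's transfer function to that OUT value gives IN[B1] (row B1 above).

Answer: {a, b, c, d, e}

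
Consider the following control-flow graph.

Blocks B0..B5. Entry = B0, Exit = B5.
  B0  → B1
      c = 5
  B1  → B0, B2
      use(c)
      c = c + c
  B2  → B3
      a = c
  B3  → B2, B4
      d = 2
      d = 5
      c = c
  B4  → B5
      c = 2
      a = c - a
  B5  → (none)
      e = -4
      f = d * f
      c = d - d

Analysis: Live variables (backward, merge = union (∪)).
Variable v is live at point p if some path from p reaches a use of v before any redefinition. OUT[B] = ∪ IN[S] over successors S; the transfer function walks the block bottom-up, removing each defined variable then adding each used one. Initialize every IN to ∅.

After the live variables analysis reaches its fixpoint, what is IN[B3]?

Answer: {a, c, f}

Derivation:
Fixpoint table:
  B0: | IN={f} | OUT={c, f}
  B1: | IN={c, f} | OUT={c, f}
  B2: | IN={c, f} | OUT={a, c, f}
  B3: | IN={a, c, f} | OUT={a, c, d, f}
  B4: | IN={a, d, f} | OUT={d, f}
  B5: | IN={d, f} | OUT={}

Merge at B3: OUT[B3] = IN[B2] ⊔ IN[B4] = {a, c, d, f}
Applying B3's transfer function to that OUT value gives IN[B3] (row B3 above).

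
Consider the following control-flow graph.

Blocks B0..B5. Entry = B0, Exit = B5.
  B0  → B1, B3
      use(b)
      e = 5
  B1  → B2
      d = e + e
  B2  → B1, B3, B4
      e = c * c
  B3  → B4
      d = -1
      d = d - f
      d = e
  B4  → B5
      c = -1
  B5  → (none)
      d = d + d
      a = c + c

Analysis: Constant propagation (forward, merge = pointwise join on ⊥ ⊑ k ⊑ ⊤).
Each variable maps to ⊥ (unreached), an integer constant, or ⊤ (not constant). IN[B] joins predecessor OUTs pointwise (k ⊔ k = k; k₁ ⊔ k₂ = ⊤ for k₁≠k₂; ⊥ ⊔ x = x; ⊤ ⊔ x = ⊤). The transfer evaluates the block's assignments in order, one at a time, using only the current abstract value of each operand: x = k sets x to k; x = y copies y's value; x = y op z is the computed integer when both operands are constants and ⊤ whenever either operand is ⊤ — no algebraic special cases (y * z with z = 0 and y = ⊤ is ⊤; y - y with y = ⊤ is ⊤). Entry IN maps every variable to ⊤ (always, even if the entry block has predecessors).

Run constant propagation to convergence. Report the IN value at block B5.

Answer: {a: ⊤, b: ⊤, c: -1, d: ⊤, e: ⊤, f: ⊤}

Derivation:
Converged values:
  B0: | IN=(all ⊤) | OUT={e:5; rest ⊤}
  B1: | IN=(all ⊤) | OUT=(all ⊤)
  B2: | IN=(all ⊤) | OUT=(all ⊤)
  B3: | IN=(all ⊤) | OUT=(all ⊤)
  B4: | IN=(all ⊤) | OUT={c:-1; rest ⊤}
  B5: | IN={c:-1; rest ⊤} | OUT={a:-2, c:-1; rest ⊤}

Merge at B5: IN[B5] = OUT[B4] = {a: ⊤, b: ⊤, c: -1, d: ⊤, e: ⊤, f: ⊤}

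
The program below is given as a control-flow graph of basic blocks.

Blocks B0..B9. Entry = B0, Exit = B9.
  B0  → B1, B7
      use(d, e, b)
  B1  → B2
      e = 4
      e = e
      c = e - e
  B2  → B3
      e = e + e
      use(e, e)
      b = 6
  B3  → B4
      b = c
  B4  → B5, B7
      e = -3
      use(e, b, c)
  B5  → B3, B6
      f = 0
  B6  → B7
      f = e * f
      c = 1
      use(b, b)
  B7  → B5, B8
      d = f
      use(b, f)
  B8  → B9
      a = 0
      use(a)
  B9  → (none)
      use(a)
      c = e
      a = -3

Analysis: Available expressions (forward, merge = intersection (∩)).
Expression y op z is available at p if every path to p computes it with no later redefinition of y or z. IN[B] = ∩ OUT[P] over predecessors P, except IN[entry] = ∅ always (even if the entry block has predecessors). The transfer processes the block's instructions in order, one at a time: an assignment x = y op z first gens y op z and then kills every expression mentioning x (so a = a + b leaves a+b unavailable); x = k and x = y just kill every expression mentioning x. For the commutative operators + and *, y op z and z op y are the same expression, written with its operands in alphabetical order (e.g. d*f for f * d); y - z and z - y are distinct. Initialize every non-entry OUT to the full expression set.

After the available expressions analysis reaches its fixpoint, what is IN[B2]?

Answer: {e-e}

Trace:
Per-block solution:
  B0:   IN={}   OUT={}
  B1:   IN={}   OUT={e-e}
  B2:   IN={e-e}   OUT={}
  B3:   IN={}   OUT={}
  B4:   IN={}   OUT={}
  B5:   IN={}   OUT={}
  B6:   IN={}   OUT={}
  B7:   IN={}   OUT={}
  B8:   IN={}   OUT={}
  B9:   IN={}   OUT={}

Merge at B2: IN[B2] = OUT[B1] = {e-e}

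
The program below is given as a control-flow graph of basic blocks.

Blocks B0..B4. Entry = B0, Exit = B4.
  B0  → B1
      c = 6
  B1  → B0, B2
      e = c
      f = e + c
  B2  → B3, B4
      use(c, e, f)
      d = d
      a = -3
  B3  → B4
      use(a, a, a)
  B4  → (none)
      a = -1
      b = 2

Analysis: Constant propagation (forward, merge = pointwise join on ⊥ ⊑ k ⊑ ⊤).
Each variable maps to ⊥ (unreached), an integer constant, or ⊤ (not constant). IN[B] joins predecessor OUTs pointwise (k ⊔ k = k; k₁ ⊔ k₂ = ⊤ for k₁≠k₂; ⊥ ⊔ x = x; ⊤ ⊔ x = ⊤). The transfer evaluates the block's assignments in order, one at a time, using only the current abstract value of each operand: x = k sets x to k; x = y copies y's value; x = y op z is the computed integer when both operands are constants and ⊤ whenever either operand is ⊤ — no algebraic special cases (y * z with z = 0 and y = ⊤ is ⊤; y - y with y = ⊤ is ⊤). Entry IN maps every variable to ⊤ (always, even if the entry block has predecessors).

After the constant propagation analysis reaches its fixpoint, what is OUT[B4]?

Fixpoint table:
  B0:  IN=(all ⊤)  OUT={c:6; rest ⊤}
  B1:  IN={c:6; rest ⊤}  OUT={c:6, e:6, f:12; rest ⊤}
  B2:  IN={c:6, e:6, f:12; rest ⊤}  OUT={a:-3, c:6, e:6, f:12; rest ⊤}
  B3:  IN={a:-3, c:6, e:6, f:12; rest ⊤}  OUT={a:-3, c:6, e:6, f:12; rest ⊤}
  B4:  IN={a:-3, c:6, e:6, f:12; rest ⊤}  OUT={a:-1, b:2, c:6, e:6, f:12; rest ⊤}

Merge at B4: IN[B4] = OUT[B2] ⊔ OUT[B3] = {a: -3, b: ⊤, c: 6, d: ⊤, e: 6, f: 12}
Applying B4's transfer function to that IN value gives OUT[B4] (row B4 above).

Answer: {a: -1, b: 2, c: 6, d: ⊤, e: 6, f: 12}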